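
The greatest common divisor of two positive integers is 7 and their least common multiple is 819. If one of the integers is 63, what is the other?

For two integers, gcd × lcm = product, so the other is (7 × 819) / 63 = 5733 / 63 = 91.

91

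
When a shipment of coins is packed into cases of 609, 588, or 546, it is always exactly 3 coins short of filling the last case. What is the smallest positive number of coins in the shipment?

Being 3 short of a full case of size k means N ≡ −3 (mod k), i.e. N + 3 is a multiple of each size.
609 = 3 × 7 × 29
588 = 2^2 × 3 × 7^2
546 = 2 × 3 × 7 × 13
LCM(609, 588, 546) = 2^2 × 3 × 7^2 × 13 × 29 = 221676.
Smallest positive N is 221676 − 3 = 221673.

221673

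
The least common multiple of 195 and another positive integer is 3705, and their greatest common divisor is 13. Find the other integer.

247

gcd × lcm = product of the two integers, so the other integer is (13 × 3705) / 195 = 247.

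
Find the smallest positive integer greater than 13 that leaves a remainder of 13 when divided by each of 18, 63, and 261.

N − 13 must be a common multiple of 18, 63, and 261.
18 = 2 × 3^2
63 = 3^2 × 7
261 = 3^2 × 29
LCM(18, 63, 261) = 2 × 3^2 × 7 × 29 = 3654.
Smallest N > 13 is LCM + 13 = 3654 + 13 = 3667.

3667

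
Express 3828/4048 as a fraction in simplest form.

3828 = 2^2 × 3 × 11 × 29
4048 = 2^4 × 11 × 23
gcd(3828, 4048) = 2^2 × 11 = 44.
Divide numerator and denominator by 44: 3828/4048 = 87/92.

87/92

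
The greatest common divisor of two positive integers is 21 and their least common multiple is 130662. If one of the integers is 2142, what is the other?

For two integers, gcd × lcm = product, so the other is (21 × 130662) / 2142 = 2743902 / 2142 = 1281.

1281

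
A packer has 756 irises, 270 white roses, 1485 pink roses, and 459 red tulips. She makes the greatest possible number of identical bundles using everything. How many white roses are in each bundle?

10

Number of bundles = gcd(756, 270, 1485, 459).
756 = 2^2 × 3^3 × 7
270 = 2 × 3^3 × 5
1485 = 3^3 × 5 × 11
459 = 3^3 × 17
gcd(756, 270, 1485, 459) = 3^3 = 27.
white roses per bundle = 270 / 27 = 10.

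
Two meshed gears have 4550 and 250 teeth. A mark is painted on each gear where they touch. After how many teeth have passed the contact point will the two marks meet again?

22750 teeth

The first simultaneous occurrence is after LCM of the individual periods.
4550 = 2 × 5^2 × 7 × 13
250 = 2 × 5^3
LCM(4550, 250) = 2 × 5^3 × 7 × 13 = 22750.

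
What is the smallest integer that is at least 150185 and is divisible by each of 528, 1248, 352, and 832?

The integer must be a common multiple of 528, 1248, 352, and 832, so a multiple of their LCM.
528 = 2^4 × 3 × 11
1248 = 2^5 × 3 × 13
352 = 2^5 × 11
832 = 2^6 × 13
LCM(528, 1248, 352, 832) = 2^6 × 3 × 11 × 13 = 27456.
Smallest multiple of 27456 that is ≥ 150185: ⌈150185/27456⌉ × 27456 = 6 × 27456 = 164736.

164736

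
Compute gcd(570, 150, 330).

30

570 = 2 × 3 × 5 × 19
150 = 2 × 3 × 5^2
330 = 2 × 3 × 5 × 11
gcd(570, 150, 330) = 2 × 3 × 5 = 30.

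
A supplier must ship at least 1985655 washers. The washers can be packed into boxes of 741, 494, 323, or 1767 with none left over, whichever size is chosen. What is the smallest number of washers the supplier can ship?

The number of washers must be a common multiple of 741, 494, 323, and 1767, so a multiple of their LCM.
741 = 3 × 13 × 19
494 = 2 × 13 × 19
323 = 17 × 19
1767 = 3 × 19 × 31
LCM(741, 494, 323, 1767) = 2 × 3 × 13 × 17 × 19 × 31 = 781014.
Smallest multiple of 781014 that is ≥ 1985655: ⌈1985655/781014⌉ × 781014 = 3 × 781014 = 2343042.

2343042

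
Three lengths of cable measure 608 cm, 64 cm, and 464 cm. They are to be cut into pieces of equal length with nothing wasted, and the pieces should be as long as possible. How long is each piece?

16 cm

The greatest length dividing all of 608, 64, and 464 is their gcd.
608 = 2^5 × 19
64 = 2^6
464 = 2^4 × 29
gcd(608, 64, 464) = 2^4 = 16.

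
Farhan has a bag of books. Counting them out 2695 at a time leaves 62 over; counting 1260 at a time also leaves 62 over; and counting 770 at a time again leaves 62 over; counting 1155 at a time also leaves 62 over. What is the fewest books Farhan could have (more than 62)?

97082

N − 62 must be a common multiple of 2695, 1260, 770, and 1155.
2695 = 5 × 7^2 × 11
1260 = 2^2 × 3^2 × 5 × 7
770 = 2 × 5 × 7 × 11
1155 = 3 × 5 × 7 × 11
LCM(2695, 1260, 770, 1155) = 2^2 × 3^2 × 5 × 7^2 × 11 = 97020.
Smallest N > 62 is LCM + 62 = 97020 + 62 = 97082.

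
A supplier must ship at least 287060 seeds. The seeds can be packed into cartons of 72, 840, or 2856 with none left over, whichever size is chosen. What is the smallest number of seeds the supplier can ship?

299880

The number of seeds must be a common multiple of 72, 840, and 2856, so a multiple of their LCM.
72 = 2^3 × 3^2
840 = 2^3 × 3 × 5 × 7
2856 = 2^3 × 3 × 7 × 17
LCM(72, 840, 2856) = 2^3 × 3^2 × 5 × 7 × 17 = 42840.
Smallest multiple of 42840 that is ≥ 287060: ⌈287060/42840⌉ × 42840 = 7 × 42840 = 299880.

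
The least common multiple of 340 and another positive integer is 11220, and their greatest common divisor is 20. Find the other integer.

gcd × lcm = product of the two integers, so the other integer is (20 × 11220) / 340 = 660.

660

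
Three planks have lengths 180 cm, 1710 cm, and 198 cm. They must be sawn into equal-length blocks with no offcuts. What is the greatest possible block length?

The block length must divide every plank, so the greatest is gcd(180, 1710, 198).
180 = 2^2 × 3^2 × 5
1710 = 2 × 3^2 × 5 × 19
198 = 2 × 3^2 × 11
gcd(180, 1710, 198) = 2 × 3^2 = 18.

18 cm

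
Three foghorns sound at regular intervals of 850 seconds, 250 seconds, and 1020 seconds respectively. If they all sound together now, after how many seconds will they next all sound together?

25500 seconds

They coincide at every common multiple of the periods; the first is the LCM.
850 = 2 × 5^2 × 17
250 = 2 × 5^3
1020 = 2^2 × 3 × 5 × 17
LCM(850, 250, 1020) = 2^2 × 3 × 5^3 × 17 = 25500.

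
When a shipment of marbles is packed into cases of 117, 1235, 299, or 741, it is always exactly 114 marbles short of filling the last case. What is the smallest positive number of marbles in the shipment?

255531

Being 114 short of a full case of size k means N ≡ −114 (mod k), i.e. N + 114 is a multiple of each size.
117 = 3^2 × 13
1235 = 5 × 13 × 19
299 = 13 × 23
741 = 3 × 13 × 19
LCM(117, 1235, 299, 741) = 3^2 × 5 × 13 × 19 × 23 = 255645.
Smallest positive N is 255645 − 114 = 255531.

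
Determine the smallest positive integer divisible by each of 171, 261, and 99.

54549

171 = 3^2 × 19
261 = 3^2 × 29
99 = 3^2 × 11
LCM(171, 261, 99) = 3^2 × 11 × 19 × 29 = 54549.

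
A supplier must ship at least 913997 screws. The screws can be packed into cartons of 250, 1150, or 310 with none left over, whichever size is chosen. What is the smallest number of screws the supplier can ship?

The number of screws must be a common multiple of 250, 1150, and 310, so a multiple of their LCM.
250 = 2 × 5^3
1150 = 2 × 5^2 × 23
310 = 2 × 5 × 31
LCM(250, 1150, 310) = 2 × 5^3 × 23 × 31 = 178250.
Smallest multiple of 178250 that is ≥ 913997: ⌈913997/178250⌉ × 178250 = 6 × 178250 = 1069500.

1069500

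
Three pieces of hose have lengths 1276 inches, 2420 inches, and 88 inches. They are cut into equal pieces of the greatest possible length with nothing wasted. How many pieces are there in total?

86

Piece length = gcd(1276, 2420, 88).
1276 = 2^2 × 11 × 29
2420 = 2^2 × 5 × 11^2
88 = 2^3 × 11
gcd(1276, 2420, 88) = 2^2 × 11 = 44.
Total pieces = 1276/44 + 2420/44 + 88/44 = 29 + 55 + 2 = 86.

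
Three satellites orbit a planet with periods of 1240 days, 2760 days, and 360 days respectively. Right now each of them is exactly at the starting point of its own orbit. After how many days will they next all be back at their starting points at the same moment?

The first simultaneous occurrence is after LCM of the individual periods.
1240 = 2^3 × 5 × 31
2760 = 2^3 × 3 × 5 × 23
360 = 2^3 × 3^2 × 5
LCM(1240, 2760, 360) = 2^3 × 3^2 × 5 × 23 × 31 = 256680.

256680 days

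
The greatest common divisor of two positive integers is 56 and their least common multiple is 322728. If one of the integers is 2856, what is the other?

For two integers, gcd × lcm = product, so the other is (56 × 322728) / 2856 = 18072768 / 2856 = 6328.

6328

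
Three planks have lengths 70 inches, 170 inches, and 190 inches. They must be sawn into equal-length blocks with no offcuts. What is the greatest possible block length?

10 inches

This is the greatest common divisor of 70, 170, and 190.
70 = 2 × 5 × 7
170 = 2 × 5 × 17
190 = 2 × 5 × 19
gcd(70, 170, 190) = 2 × 5 = 10.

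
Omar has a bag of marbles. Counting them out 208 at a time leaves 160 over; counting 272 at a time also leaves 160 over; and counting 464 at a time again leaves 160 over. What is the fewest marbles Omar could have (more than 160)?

N − 160 must be a common multiple of 208, 272, and 464.
208 = 2^4 × 13
272 = 2^4 × 17
464 = 2^4 × 29
LCM(208, 272, 464) = 2^4 × 13 × 17 × 29 = 102544.
Smallest N > 160 is LCM + 160 = 102544 + 160 = 102704.

102704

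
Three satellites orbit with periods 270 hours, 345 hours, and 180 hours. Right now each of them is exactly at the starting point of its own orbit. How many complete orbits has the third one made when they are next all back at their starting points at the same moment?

They are all back at their starting positions together after one LCM of the periods.
270 = 2 × 3^3 × 5
345 = 3 × 5 × 23
180 = 2^2 × 3^2 × 5
LCM(270, 345, 180) = 2^2 × 3^3 × 5 × 23 = 12420.
Orbits for period 180: 12420 / 180 = 69.

69 orbits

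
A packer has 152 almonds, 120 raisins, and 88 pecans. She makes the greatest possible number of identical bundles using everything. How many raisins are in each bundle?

Number of bundles = gcd(152, 120, 88).
152 = 2^3 × 19
120 = 2^3 × 3 × 5
88 = 2^3 × 11
gcd(152, 120, 88) = 2^3 = 8.
raisins per bundle = 120 / 8 = 15.

15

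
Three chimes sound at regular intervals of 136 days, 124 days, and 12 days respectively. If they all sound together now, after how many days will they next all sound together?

12648 days

They coincide at every common multiple of the periods; the first is the LCM.
136 = 2^3 × 17
124 = 2^2 × 31
12 = 2^2 × 3
LCM(136, 124, 12) = 2^3 × 3 × 17 × 31 = 12648.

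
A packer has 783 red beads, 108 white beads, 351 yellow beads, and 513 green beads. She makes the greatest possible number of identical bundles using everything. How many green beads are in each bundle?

Number of bundles = gcd(783, 108, 351, 513).
783 = 3^3 × 29
108 = 2^2 × 3^3
351 = 3^3 × 13
513 = 3^3 × 19
gcd(783, 108, 351, 513) = 3^3 = 27.
green beads per bundle = 513 / 27 = 19.

19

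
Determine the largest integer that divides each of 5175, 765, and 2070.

45

5175 = 3^2 × 5^2 × 23
765 = 3^2 × 5 × 17
2070 = 2 × 3^2 × 5 × 23
gcd(5175, 765, 2070) = 3^2 × 5 = 45.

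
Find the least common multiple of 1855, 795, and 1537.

161385

1855 = 5 × 7 × 53
795 = 3 × 5 × 53
1537 = 29 × 53
LCM(1855, 795, 1537) = 3 × 5 × 7 × 29 × 53 = 161385.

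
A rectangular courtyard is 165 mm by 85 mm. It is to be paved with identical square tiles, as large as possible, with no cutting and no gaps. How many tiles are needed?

Tile side = gcd(165, 85).
165 = 3 × 5 × 11
85 = 5 × 17
gcd(165, 85) = 5.
Tiles: (165/5) × (85/5) = 33 × 17 = 561.

561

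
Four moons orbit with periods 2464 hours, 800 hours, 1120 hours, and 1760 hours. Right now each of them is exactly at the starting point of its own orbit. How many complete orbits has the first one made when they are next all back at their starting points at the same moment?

The first common completion time is the LCM of the periods.
2464 = 2^5 × 7 × 11
800 = 2^5 × 5^2
1120 = 2^5 × 5 × 7
1760 = 2^5 × 5 × 11
LCM(2464, 800, 1120, 1760) = 2^5 × 5^2 × 7 × 11 = 61600.
Orbits for period 2464: 61600 / 2464 = 25.

25 orbits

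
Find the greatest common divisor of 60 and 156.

12

60 = 2^2 × 3 × 5
156 = 2^2 × 3 × 13
gcd(60, 156) = 2^2 × 3 = 12.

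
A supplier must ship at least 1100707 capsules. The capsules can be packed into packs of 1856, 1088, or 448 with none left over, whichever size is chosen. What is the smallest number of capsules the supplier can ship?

1104320

The number of capsules must be a common multiple of 1856, 1088, and 448, so a multiple of their LCM.
1856 = 2^6 × 29
1088 = 2^6 × 17
448 = 2^6 × 7
LCM(1856, 1088, 448) = 2^6 × 7 × 17 × 29 = 220864.
Smallest multiple of 220864 that is ≥ 1100707: ⌈1100707/220864⌉ × 220864 = 5 × 220864 = 1104320.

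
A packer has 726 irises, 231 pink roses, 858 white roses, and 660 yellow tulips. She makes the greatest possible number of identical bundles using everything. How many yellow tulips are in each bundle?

Number of bundles = gcd(726, 231, 858, 660).
726 = 2 × 3 × 11^2
231 = 3 × 7 × 11
858 = 2 × 3 × 11 × 13
660 = 2^2 × 3 × 5 × 11
gcd(726, 231, 858, 660) = 3 × 11 = 33.
yellow tulips per bundle = 660 / 33 = 20.

20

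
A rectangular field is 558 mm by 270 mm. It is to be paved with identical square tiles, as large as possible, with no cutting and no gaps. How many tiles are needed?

465

Tile side = gcd(558, 270).
558 = 2 × 3^2 × 31
270 = 2 × 3^3 × 5
gcd(558, 270) = 2 × 3^2 = 18.
Tiles: (558/18) × (270/18) = 31 × 15 = 465.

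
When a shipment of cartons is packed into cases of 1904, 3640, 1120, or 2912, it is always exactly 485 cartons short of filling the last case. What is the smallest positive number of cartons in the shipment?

247035

Being 485 short of a full case of size k means N ≡ −485 (mod k), i.e. N + 485 is a multiple of each size.
1904 = 2^4 × 7 × 17
3640 = 2^3 × 5 × 7 × 13
1120 = 2^5 × 5 × 7
2912 = 2^5 × 7 × 13
LCM(1904, 3640, 1120, 2912) = 2^5 × 5 × 7 × 13 × 17 = 247520.
Smallest positive N is 247520 − 485 = 247035.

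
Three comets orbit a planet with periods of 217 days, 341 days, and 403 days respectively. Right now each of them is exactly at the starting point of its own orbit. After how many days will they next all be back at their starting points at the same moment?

31031 days

We need the least common multiple of the intervals.
217 = 7 × 31
341 = 11 × 31
403 = 13 × 31
LCM(217, 341, 403) = 7 × 11 × 13 × 31 = 31031.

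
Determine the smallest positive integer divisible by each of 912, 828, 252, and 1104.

440496

912 = 2^4 × 3 × 19
828 = 2^2 × 3^2 × 23
252 = 2^2 × 3^2 × 7
1104 = 2^4 × 3 × 23
LCM(912, 828, 252, 1104) = 2^4 × 3^2 × 7 × 19 × 23 = 440496.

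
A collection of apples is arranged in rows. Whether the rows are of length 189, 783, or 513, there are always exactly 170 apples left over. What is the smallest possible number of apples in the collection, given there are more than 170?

N − 170 must be a common multiple of 189, 783, and 513.
189 = 3^3 × 7
783 = 3^3 × 29
513 = 3^3 × 19
LCM(189, 783, 513) = 3^3 × 7 × 19 × 29 = 104139.
Smallest N > 170 is LCM + 170 = 104139 + 170 = 104309.

104309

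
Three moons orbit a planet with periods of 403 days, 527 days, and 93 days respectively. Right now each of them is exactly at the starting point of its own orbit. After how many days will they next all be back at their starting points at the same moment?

We need the least common multiple of the intervals.
403 = 13 × 31
527 = 17 × 31
93 = 3 × 31
LCM(403, 527, 93) = 3 × 13 × 17 × 31 = 20553.

20553 days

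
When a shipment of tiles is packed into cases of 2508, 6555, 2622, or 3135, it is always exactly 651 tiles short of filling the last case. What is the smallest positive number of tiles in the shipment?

Being 651 short of a full case of size k means N ≡ −651 (mod k), i.e. N + 651 is a multiple of each size.
2508 = 2^2 × 3 × 11 × 19
6555 = 3 × 5 × 19 × 23
2622 = 2 × 3 × 19 × 23
3135 = 3 × 5 × 11 × 19
LCM(2508, 6555, 2622, 3135) = 2^2 × 3 × 5 × 11 × 19 × 23 = 288420.
Smallest positive N is 288420 − 651 = 287769.

287769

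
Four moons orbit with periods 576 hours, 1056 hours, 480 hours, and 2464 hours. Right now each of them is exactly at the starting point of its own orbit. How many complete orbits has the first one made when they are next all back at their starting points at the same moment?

385 orbits

The first common completion time is the LCM of the periods.
576 = 2^6 × 3^2
1056 = 2^5 × 3 × 11
480 = 2^5 × 3 × 5
2464 = 2^5 × 7 × 11
LCM(576, 1056, 480, 2464) = 2^6 × 3^2 × 5 × 7 × 11 = 221760.
Orbits for period 576: 221760 / 576 = 385.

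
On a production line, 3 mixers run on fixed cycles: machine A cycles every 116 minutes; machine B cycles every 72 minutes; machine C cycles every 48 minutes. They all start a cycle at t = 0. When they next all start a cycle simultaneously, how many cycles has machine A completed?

36 cycles

The first common completion time is the LCM of the periods.
116 = 2^2 × 29
72 = 2^3 × 3^2
48 = 2^4 × 3
LCM(116, 72, 48) = 2^4 × 3^2 × 29 = 4176.
Cycles for period 116: 4176 / 116 = 36.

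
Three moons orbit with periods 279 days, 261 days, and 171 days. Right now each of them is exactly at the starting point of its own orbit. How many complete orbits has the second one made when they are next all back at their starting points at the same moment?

They are all back at their starting positions together after one LCM of the periods.
279 = 3^2 × 31
261 = 3^2 × 29
171 = 3^2 × 19
LCM(279, 261, 171) = 3^2 × 19 × 29 × 31 = 153729.
Orbits for period 261: 153729 / 261 = 589.

589 orbits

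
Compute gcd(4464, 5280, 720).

4464 = 2^4 × 3^2 × 31
5280 = 2^5 × 3 × 5 × 11
720 = 2^4 × 3^2 × 5
gcd(4464, 5280, 720) = 2^4 × 3 = 48.

48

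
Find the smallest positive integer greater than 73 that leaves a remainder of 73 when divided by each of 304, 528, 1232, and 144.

N − 73 must be a common multiple of 304, 528, 1232, and 144.
304 = 2^4 × 19
528 = 2^4 × 3 × 11
1232 = 2^4 × 7 × 11
144 = 2^4 × 3^2
LCM(304, 528, 1232, 144) = 2^4 × 3^2 × 7 × 11 × 19 = 210672.
Smallest N > 73 is LCM + 73 = 210672 + 73 = 210745.

210745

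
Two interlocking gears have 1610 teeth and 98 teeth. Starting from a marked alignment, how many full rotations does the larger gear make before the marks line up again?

7 rotations

They are all back at their starting positions together after one LCM of the periods.
1610 = 2 × 5 × 7 × 23
98 = 2 × 7^2
LCM(1610, 98) = 2 × 5 × 7^2 × 23 = 11270.
Rotations for period 1610: 11270 / 1610 = 7.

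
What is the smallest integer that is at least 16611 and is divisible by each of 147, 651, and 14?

The integer must be a common multiple of 147, 651, and 14, so a multiple of their LCM.
147 = 3 × 7^2
651 = 3 × 7 × 31
14 = 2 × 7
LCM(147, 651, 14) = 2 × 3 × 7^2 × 31 = 9114.
Smallest multiple of 9114 that is ≥ 16611: ⌈16611/9114⌉ × 9114 = 2 × 9114 = 18228.

18228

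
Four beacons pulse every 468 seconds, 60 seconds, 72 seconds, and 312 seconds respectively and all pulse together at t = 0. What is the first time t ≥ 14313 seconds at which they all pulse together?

18720 seconds

Joint pulses occur at multiples of LCM(468, 60, 72, 312).
468 = 2^2 × 3^2 × 13
60 = 2^2 × 3 × 5
72 = 2^3 × 3^2
312 = 2^3 × 3 × 13
LCM(468, 60, 72, 312) = 2^3 × 3^2 × 5 × 13 = 4680.
Smallest multiple of 4680 that is ≥ 14313: ⌈14313/4680⌉ × 4680 = 4 × 4680 = 18720.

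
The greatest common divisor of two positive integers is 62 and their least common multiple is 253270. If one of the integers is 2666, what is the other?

5890

For two integers, gcd × lcm = product, so the other is (62 × 253270) / 2666 = 15702740 / 2666 = 5890.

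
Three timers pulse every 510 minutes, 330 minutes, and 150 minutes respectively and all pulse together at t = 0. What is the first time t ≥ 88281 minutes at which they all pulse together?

112200 minutes

Joint pulses occur at multiples of LCM(510, 330, 150).
510 = 2 × 3 × 5 × 17
330 = 2 × 3 × 5 × 11
150 = 2 × 3 × 5^2
LCM(510, 330, 150) = 2 × 3 × 5^2 × 11 × 17 = 28050.
Smallest multiple of 28050 that is ≥ 88281: ⌈88281/28050⌉ × 28050 = 4 × 28050 = 112200.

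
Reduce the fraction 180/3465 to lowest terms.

4/77

180 = 2^2 × 3^2 × 5
3465 = 3^2 × 5 × 7 × 11
gcd(180, 3465) = 3^2 × 5 = 45.
Divide numerator and denominator by 45: 180/3465 = 4/77.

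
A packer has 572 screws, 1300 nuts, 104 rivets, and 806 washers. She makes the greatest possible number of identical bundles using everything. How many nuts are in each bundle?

Number of bundles = gcd(572, 1300, 104, 806).
572 = 2^2 × 11 × 13
1300 = 2^2 × 5^2 × 13
104 = 2^3 × 13
806 = 2 × 13 × 31
gcd(572, 1300, 104, 806) = 2 × 13 = 26.
nuts per bundle = 1300 / 26 = 50.

50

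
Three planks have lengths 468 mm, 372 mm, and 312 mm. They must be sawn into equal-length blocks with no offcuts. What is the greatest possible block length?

12 mm

This is the greatest common divisor of 468, 372, and 312.
468 = 2^2 × 3^2 × 13
372 = 2^2 × 3 × 31
312 = 2^3 × 3 × 13
gcd(468, 372, 312) = 2^2 × 3 = 12.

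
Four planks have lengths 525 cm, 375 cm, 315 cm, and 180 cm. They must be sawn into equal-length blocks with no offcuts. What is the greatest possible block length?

15 cm

The block length must divide every plank, so the greatest is gcd(525, 375, 315, 180).
525 = 3 × 5^2 × 7
375 = 3 × 5^3
315 = 3^2 × 5 × 7
180 = 2^2 × 3^2 × 5
gcd(525, 375, 315, 180) = 3 × 5 = 15.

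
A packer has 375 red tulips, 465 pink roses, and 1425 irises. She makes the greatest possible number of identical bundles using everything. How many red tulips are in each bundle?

25

Number of bundles = gcd(375, 465, 1425).
375 = 3 × 5^3
465 = 3 × 5 × 31
1425 = 3 × 5^2 × 19
gcd(375, 465, 1425) = 3 × 5 = 15.
red tulips per bundle = 375 / 15 = 25.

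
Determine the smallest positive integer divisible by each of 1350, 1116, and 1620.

251100

1350 = 2 × 3^3 × 5^2
1116 = 2^2 × 3^2 × 31
1620 = 2^2 × 3^4 × 5
LCM(1350, 1116, 1620) = 2^2 × 3^4 × 5^2 × 31 = 251100.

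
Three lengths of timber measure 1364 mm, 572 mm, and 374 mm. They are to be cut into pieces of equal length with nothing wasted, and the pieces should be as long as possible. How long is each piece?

The greatest length dividing all of 1364, 572, and 374 is their gcd.
1364 = 2^2 × 11 × 31
572 = 2^2 × 11 × 13
374 = 2 × 11 × 17
gcd(1364, 572, 374) = 2 × 11 = 22.

22 mm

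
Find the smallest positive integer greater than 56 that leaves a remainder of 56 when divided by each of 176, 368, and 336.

N − 56 must be a common multiple of 176, 368, and 336.
176 = 2^4 × 11
368 = 2^4 × 23
336 = 2^4 × 3 × 7
LCM(176, 368, 336) = 2^4 × 3 × 7 × 11 × 23 = 85008.
Smallest N > 56 is LCM + 56 = 85008 + 56 = 85064.

85064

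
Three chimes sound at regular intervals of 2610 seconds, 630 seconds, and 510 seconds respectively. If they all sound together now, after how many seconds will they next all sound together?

310590 seconds

They coincide at every common multiple of the periods; the first is the LCM.
2610 = 2 × 3^2 × 5 × 29
630 = 2 × 3^2 × 5 × 7
510 = 2 × 3 × 5 × 17
LCM(2610, 630, 510) = 2 × 3^2 × 5 × 7 × 17 × 29 = 310590.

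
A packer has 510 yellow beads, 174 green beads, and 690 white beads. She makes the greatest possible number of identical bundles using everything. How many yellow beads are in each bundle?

Number of bundles = gcd(510, 174, 690).
510 = 2 × 3 × 5 × 17
174 = 2 × 3 × 29
690 = 2 × 3 × 5 × 23
gcd(510, 174, 690) = 2 × 3 = 6.
yellow beads per bundle = 510 / 6 = 85.

85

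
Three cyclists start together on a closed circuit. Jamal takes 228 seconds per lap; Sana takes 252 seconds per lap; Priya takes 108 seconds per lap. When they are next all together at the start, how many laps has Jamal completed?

All finish a whole number of cycles simultaneously at t = LCM of the periods.
228 = 2^2 × 3 × 19
252 = 2^2 × 3^2 × 7
108 = 2^2 × 3^3
LCM(228, 252, 108) = 2^2 × 3^3 × 7 × 19 = 14364.
Laps for period 228: 14364 / 228 = 63.

63 laps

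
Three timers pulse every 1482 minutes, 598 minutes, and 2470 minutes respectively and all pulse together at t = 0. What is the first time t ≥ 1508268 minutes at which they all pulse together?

Joint pulses occur at multiples of LCM(1482, 598, 2470).
1482 = 2 × 3 × 13 × 19
598 = 2 × 13 × 23
2470 = 2 × 5 × 13 × 19
LCM(1482, 598, 2470) = 2 × 3 × 5 × 13 × 19 × 23 = 170430.
Smallest multiple of 170430 that is ≥ 1508268: ⌈1508268/170430⌉ × 170430 = 9 × 170430 = 1533870.

1533870 minutes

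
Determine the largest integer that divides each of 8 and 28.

8 = 2^3
28 = 2^2 × 7
gcd(8, 28) = 2^2 = 4.

4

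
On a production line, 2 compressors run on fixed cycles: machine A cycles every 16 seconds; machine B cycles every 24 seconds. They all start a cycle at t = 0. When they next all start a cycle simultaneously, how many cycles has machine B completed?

They are all back at their starting positions together after one LCM of the periods.
16 = 2^4
24 = 2^3 × 3
LCM(16, 24) = 2^4 × 3 = 48.
Cycles for period 24: 48 / 24 = 2.

2 cycles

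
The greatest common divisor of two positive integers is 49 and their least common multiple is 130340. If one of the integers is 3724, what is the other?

1715

For two integers, gcd × lcm = product, so the other is (49 × 130340) / 3724 = 6386660 / 3724 = 1715.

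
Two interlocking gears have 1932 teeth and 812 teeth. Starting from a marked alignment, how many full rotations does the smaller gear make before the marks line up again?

69 rotations

They are all back at their starting positions together after one LCM of the periods.
1932 = 2^2 × 3 × 7 × 23
812 = 2^2 × 7 × 29
LCM(1932, 812) = 2^2 × 3 × 7 × 23 × 29 = 56028.
Rotations for period 812: 56028 / 812 = 69.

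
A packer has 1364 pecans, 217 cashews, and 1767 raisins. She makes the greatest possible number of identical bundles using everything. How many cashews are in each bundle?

Number of bundles = gcd(1364, 217, 1767).
1364 = 2^2 × 11 × 31
217 = 7 × 31
1767 = 3 × 19 × 31
gcd(1364, 217, 1767) = 31.
cashews per bundle = 217 / 31 = 7.

7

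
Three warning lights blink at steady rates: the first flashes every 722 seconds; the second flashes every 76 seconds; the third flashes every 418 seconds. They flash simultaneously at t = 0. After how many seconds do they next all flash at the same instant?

15884 seconds

They coincide at every common multiple of the periods; the first is the LCM.
722 = 2 × 19^2
76 = 2^2 × 19
418 = 2 × 11 × 19
LCM(722, 76, 418) = 2^2 × 11 × 19^2 = 15884.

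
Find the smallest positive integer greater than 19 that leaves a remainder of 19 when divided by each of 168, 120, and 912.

N − 19 must be a common multiple of 168, 120, and 912.
168 = 2^3 × 3 × 7
120 = 2^3 × 3 × 5
912 = 2^4 × 3 × 19
LCM(168, 120, 912) = 2^4 × 3 × 5 × 7 × 19 = 31920.
Smallest N > 19 is LCM + 19 = 31920 + 19 = 31939.

31939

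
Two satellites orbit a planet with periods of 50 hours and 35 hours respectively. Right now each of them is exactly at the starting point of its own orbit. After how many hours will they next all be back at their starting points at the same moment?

350 hours

We need the least common multiple of the intervals.
50 = 2 × 5^2
35 = 5 × 7
LCM(50, 35) = 2 × 5^2 × 7 = 350.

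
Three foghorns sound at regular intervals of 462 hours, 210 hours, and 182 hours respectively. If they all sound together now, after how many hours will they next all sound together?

The first simultaneous occurrence is after LCM of the individual periods.
462 = 2 × 3 × 7 × 11
210 = 2 × 3 × 5 × 7
182 = 2 × 7 × 13
LCM(462, 210, 182) = 2 × 3 × 5 × 7 × 11 × 13 = 30030.

30030 hours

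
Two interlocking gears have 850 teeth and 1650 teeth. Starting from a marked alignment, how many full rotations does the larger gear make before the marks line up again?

17 rotations

The first common completion time is the LCM of the periods.
850 = 2 × 5^2 × 17
1650 = 2 × 3 × 5^2 × 11
LCM(850, 1650) = 2 × 3 × 5^2 × 11 × 17 = 28050.
Rotations for period 1650: 28050 / 1650 = 17.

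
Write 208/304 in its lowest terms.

13/19

208 = 2^4 × 13
304 = 2^4 × 19
gcd(208, 304) = 2^4 = 16.
Divide numerator and denominator by 16: 208/304 = 13/19.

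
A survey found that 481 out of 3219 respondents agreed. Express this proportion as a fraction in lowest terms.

481 = 13 × 37
3219 = 3 × 29 × 37
gcd(481, 3219) = 37.
Divide numerator and denominator by 37: 481/3219 = 13/87.

13/87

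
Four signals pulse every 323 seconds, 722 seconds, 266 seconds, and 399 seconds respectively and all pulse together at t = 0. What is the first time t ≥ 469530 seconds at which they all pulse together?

515508 seconds

Joint pulses occur at multiples of LCM(323, 722, 266, 399).
323 = 17 × 19
722 = 2 × 19^2
266 = 2 × 7 × 19
399 = 3 × 7 × 19
LCM(323, 722, 266, 399) = 2 × 3 × 7 × 17 × 19^2 = 257754.
Smallest multiple of 257754 that is ≥ 469530: ⌈469530/257754⌉ × 257754 = 2 × 257754 = 515508.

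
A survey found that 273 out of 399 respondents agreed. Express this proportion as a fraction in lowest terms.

13/19

273 = 3 × 7 × 13
399 = 3 × 7 × 19
gcd(273, 399) = 3 × 7 = 21.
Divide numerator and denominator by 21: 273/399 = 13/19.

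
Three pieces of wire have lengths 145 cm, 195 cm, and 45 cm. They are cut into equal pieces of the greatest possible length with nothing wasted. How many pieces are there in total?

77

Piece length = gcd(145, 195, 45).
145 = 5 × 29
195 = 3 × 5 × 13
45 = 3^2 × 5
gcd(145, 195, 45) = 5.
Total pieces = 145/5 + 195/5 + 45/5 = 29 + 39 + 9 = 77.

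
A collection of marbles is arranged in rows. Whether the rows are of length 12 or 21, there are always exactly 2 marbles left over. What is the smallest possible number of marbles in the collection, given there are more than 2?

86

N − 2 must be a common multiple of 12 and 21.
12 = 2^2 × 3
21 = 3 × 7
LCM(12, 21) = 2^2 × 3 × 7 = 84.
Smallest N > 2 is LCM + 2 = 84 + 2 = 86.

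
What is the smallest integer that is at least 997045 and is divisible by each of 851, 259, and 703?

The integer must be a common multiple of 851, 259, and 703, so a multiple of their LCM.
851 = 23 × 37
259 = 7 × 37
703 = 19 × 37
LCM(851, 259, 703) = 7 × 19 × 23 × 37 = 113183.
Smallest multiple of 113183 that is ≥ 997045: ⌈997045/113183⌉ × 113183 = 9 × 113183 = 1018647.

1018647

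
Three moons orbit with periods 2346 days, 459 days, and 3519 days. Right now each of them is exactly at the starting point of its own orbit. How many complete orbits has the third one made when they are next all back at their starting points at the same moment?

The first common completion time is the LCM of the periods.
2346 = 2 × 3 × 17 × 23
459 = 3^3 × 17
3519 = 3^2 × 17 × 23
LCM(2346, 459, 3519) = 2 × 3^3 × 17 × 23 = 21114.
Orbits for period 3519: 21114 / 3519 = 6.

6 orbits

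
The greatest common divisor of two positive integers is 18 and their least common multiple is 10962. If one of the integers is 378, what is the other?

For two integers, gcd × lcm = product, so the other is (18 × 10962) / 378 = 197316 / 378 = 522.

522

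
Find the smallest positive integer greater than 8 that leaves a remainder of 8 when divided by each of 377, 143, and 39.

12449

N − 8 must be a common multiple of 377, 143, and 39.
377 = 13 × 29
143 = 11 × 13
39 = 3 × 13
LCM(377, 143, 39) = 3 × 11 × 13 × 29 = 12441.
Smallest N > 8 is LCM + 8 = 12441 + 8 = 12449.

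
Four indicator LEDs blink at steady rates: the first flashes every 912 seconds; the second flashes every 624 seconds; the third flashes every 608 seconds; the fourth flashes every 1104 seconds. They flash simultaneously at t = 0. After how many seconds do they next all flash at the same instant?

We need the least common multiple of the intervals.
912 = 2^4 × 3 × 19
624 = 2^4 × 3 × 13
608 = 2^5 × 19
1104 = 2^4 × 3 × 23
LCM(912, 624, 608, 1104) = 2^5 × 3 × 13 × 19 × 23 = 545376.

545376 seconds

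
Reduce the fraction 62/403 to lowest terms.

62 = 2 × 31
403 = 13 × 31
gcd(62, 403) = 31.
Divide numerator and denominator by 31: 62/403 = 2/13.

2/13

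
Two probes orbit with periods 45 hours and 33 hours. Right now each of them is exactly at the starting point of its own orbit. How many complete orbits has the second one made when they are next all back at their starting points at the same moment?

15 orbits

All finish a whole number of cycles simultaneously at t = LCM of the periods.
45 = 3^2 × 5
33 = 3 × 11
LCM(45, 33) = 3^2 × 5 × 11 = 495.
Orbits for period 33: 495 / 33 = 15.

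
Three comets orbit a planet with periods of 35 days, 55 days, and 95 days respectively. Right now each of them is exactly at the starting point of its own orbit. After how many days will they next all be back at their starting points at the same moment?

7315 days

We need the least common multiple of the intervals.
35 = 5 × 7
55 = 5 × 11
95 = 5 × 19
LCM(35, 55, 95) = 5 × 7 × 11 × 19 = 7315.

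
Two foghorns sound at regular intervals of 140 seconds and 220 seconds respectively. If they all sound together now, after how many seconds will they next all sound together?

1540 seconds

They coincide at every common multiple of the periods; the first is the LCM.
140 = 2^2 × 5 × 7
220 = 2^2 × 5 × 11
LCM(140, 220) = 2^2 × 5 × 7 × 11 = 1540.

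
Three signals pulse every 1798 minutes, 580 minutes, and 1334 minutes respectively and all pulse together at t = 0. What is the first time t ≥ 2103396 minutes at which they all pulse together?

2481240 minutes

Joint pulses occur at multiples of LCM(1798, 580, 1334).
1798 = 2 × 29 × 31
580 = 2^2 × 5 × 29
1334 = 2 × 23 × 29
LCM(1798, 580, 1334) = 2^2 × 5 × 23 × 29 × 31 = 413540.
Smallest multiple of 413540 that is ≥ 2103396: ⌈2103396/413540⌉ × 413540 = 6 × 413540 = 2481240.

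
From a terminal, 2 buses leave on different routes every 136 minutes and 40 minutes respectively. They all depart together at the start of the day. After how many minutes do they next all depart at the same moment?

680 minutes

They coincide at every common multiple of the periods; the first is the LCM.
136 = 2^3 × 17
40 = 2^3 × 5
LCM(136, 40) = 2^3 × 5 × 17 = 680.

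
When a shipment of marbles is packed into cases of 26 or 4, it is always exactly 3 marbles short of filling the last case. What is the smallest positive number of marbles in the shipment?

49

Being 3 short of a full case of size k means N ≡ −3 (mod k), i.e. N + 3 is a multiple of each size.
26 = 2 × 13
4 = 2^2
LCM(26, 4) = 2^2 × 13 = 52.
Smallest positive N is 52 − 3 = 49.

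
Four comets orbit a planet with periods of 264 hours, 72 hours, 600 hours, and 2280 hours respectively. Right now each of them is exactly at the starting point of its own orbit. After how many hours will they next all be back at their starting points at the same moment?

376200 hours

They coincide at every common multiple of the periods; the first is the LCM.
264 = 2^3 × 3 × 11
72 = 2^3 × 3^2
600 = 2^3 × 3 × 5^2
2280 = 2^3 × 3 × 5 × 19
LCM(264, 72, 600, 2280) = 2^3 × 3^2 × 5^2 × 11 × 19 = 376200.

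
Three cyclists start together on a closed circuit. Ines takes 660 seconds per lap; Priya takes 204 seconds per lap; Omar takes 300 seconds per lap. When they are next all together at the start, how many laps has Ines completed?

All finish a whole number of cycles simultaneously at t = LCM of the periods.
660 = 2^2 × 3 × 5 × 11
204 = 2^2 × 3 × 17
300 = 2^2 × 3 × 5^2
LCM(660, 204, 300) = 2^2 × 3 × 5^2 × 11 × 17 = 56100.
Laps for period 660: 56100 / 660 = 85.

85 laps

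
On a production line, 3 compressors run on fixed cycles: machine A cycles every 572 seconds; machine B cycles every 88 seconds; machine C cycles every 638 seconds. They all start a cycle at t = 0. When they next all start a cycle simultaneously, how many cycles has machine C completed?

They are all back at their starting positions together after one LCM of the periods.
572 = 2^2 × 11 × 13
88 = 2^3 × 11
638 = 2 × 11 × 29
LCM(572, 88, 638) = 2^3 × 11 × 13 × 29 = 33176.
Cycles for period 638: 33176 / 638 = 52.

52 cycles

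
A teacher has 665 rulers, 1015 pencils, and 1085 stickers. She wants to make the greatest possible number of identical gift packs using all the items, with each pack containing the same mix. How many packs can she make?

35 packs

The pack count must divide each quantity, so the greatest is gcd(665, 1015, 1085).
665 = 5 × 7 × 19
1015 = 5 × 7 × 29
1085 = 5 × 7 × 31
gcd(665, 1015, 1085) = 5 × 7 = 35.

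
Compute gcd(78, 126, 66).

6

78 = 2 × 3 × 13
126 = 2 × 3^2 × 7
66 = 2 × 3 × 11
gcd(78, 126, 66) = 2 × 3 = 6.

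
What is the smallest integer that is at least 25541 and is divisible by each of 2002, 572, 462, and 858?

The integer must be a common multiple of 2002, 572, 462, and 858, so a multiple of their LCM.
2002 = 2 × 7 × 11 × 13
572 = 2^2 × 11 × 13
462 = 2 × 3 × 7 × 11
858 = 2 × 3 × 11 × 13
LCM(2002, 572, 462, 858) = 2^2 × 3 × 7 × 11 × 13 = 12012.
Smallest multiple of 12012 that is ≥ 25541: ⌈25541/12012⌉ × 12012 = 3 × 12012 = 36036.

36036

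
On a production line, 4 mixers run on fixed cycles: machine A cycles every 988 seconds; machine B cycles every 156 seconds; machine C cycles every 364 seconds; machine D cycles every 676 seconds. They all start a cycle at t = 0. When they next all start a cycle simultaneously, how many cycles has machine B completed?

All finish a whole number of cycles simultaneously at t = LCM of the periods.
988 = 2^2 × 13 × 19
156 = 2^2 × 3 × 13
364 = 2^2 × 7 × 13
676 = 2^2 × 13^2
LCM(988, 156, 364, 676) = 2^2 × 3 × 7 × 13^2 × 19 = 269724.
Cycles for period 156: 269724 / 156 = 1729.

1729 cycles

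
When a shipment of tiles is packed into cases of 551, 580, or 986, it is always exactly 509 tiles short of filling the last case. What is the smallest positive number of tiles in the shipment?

186831

Being 509 short of a full case of size k means N ≡ −509 (mod k), i.e. N + 509 is a multiple of each size.
551 = 19 × 29
580 = 2^2 × 5 × 29
986 = 2 × 17 × 29
LCM(551, 580, 986) = 2^2 × 5 × 17 × 19 × 29 = 187340.
Smallest positive N is 187340 − 509 = 186831.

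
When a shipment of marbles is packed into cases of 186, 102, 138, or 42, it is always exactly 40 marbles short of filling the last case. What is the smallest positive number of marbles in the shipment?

Being 40 short of a full case of size k means N ≡ −40 (mod k), i.e. N + 40 is a multiple of each size.
186 = 2 × 3 × 31
102 = 2 × 3 × 17
138 = 2 × 3 × 23
42 = 2 × 3 × 7
LCM(186, 102, 138, 42) = 2 × 3 × 7 × 17 × 23 × 31 = 509082.
Smallest positive N is 509082 − 40 = 509042.

509042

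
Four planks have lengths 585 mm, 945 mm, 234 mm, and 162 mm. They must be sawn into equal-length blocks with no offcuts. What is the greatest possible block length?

9 mm

This is the greatest common divisor of 585, 945, 234, and 162.
585 = 3^2 × 5 × 13
945 = 3^3 × 5 × 7
234 = 2 × 3^2 × 13
162 = 2 × 3^4
gcd(585, 945, 234, 162) = 3^2 = 9.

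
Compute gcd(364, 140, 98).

14

364 = 2^2 × 7 × 13
140 = 2^2 × 5 × 7
98 = 2 × 7^2
gcd(364, 140, 98) = 2 × 7 = 14.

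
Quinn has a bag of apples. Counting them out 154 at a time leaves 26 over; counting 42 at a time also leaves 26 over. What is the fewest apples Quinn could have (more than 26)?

488

N − 26 must be a common multiple of 154 and 42.
154 = 2 × 7 × 11
42 = 2 × 3 × 7
LCM(154, 42) = 2 × 3 × 7 × 11 = 462.
Smallest N > 26 is LCM + 26 = 462 + 26 = 488.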